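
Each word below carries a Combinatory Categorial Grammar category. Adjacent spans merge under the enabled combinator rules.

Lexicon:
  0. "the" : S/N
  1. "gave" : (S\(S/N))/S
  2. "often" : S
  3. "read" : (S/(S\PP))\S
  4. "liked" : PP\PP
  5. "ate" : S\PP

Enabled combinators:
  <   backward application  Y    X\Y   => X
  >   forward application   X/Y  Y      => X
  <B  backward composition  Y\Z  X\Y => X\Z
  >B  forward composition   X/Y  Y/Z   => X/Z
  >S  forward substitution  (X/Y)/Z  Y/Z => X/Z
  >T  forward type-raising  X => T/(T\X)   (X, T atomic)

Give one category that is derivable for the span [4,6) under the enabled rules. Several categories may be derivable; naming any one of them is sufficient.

[0,6] S   >
  [0,4] S/(S\PP)   <
    [0,3] S   <
      [0,1] "the" : S/N
      [1,3] S\(S/N)   >
        [1,2] "gave" : (S\(S/N))/S
        [2,3] "often" : S
    [3,4] "read" : (S/(S\PP))\S
  [4,6] S\PP   <B
    [4,5] "liked" : PP\PP
    [5,6] "ate" : S\PP

S\PP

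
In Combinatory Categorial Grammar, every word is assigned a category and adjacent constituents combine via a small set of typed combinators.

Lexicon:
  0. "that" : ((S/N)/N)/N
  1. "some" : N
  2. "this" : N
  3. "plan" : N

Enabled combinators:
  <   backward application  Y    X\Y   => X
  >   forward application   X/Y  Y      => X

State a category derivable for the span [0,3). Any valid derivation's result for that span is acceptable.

S/N

[0,4] S   >
  [0,3] S/N   >
    [0,2] (S/N)/N   >
      [0,1] "that" : ((S/N)/N)/N
      [1,2] "some" : N
    [2,3] "this" : N
  [3,4] "plan" : N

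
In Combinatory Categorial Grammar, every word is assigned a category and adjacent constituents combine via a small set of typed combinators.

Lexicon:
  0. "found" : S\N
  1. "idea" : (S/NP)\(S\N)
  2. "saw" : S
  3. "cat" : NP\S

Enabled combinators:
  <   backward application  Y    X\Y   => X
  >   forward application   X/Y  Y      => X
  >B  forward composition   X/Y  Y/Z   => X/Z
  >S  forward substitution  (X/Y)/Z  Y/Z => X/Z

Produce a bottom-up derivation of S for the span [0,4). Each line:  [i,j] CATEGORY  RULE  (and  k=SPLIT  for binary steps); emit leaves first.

[0,4] S   >
  [0,2] S/NP   <
    [0,1] "found" : S\N
    [1,2] "idea" : (S/NP)\(S\N)
  [2,4] NP   <
    [2,3] "saw" : S
    [3,4] "cat" : NP\S

[0,1] S\N  lex  "found"
[1,2] (S/NP)\(S\N)  lex  "idea"
[0,2] S/NP  <  k=1
[2,3] S  lex  "saw"
[3,4] NP\S  lex  "cat"
[2,4] NP  <  k=3
[0,4] S  >  k=2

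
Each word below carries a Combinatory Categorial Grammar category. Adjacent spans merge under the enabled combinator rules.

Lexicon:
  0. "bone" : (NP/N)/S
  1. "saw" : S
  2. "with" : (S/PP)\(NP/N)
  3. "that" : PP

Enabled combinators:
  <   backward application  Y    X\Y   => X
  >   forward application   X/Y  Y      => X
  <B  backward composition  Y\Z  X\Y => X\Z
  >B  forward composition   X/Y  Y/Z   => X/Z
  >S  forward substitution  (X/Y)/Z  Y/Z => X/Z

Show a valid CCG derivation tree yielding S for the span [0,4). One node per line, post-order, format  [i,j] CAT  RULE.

[0,4] S   >
  [0,3] S/PP   <
    [0,2] NP/N   >
      [0,1] "bone" : (NP/N)/S
      [1,2] "saw" : S
    [2,3] "with" : (S/PP)\(NP/N)
  [3,4] "that" : PP

[0,1] (NP/N)/S  lex  "bone"
[1,2] S  lex  "saw"
[0,2] NP/N  >  k=1
[2,3] (S/PP)\(NP/N)  lex  "with"
[0,3] S/PP  <  k=2
[3,4] PP  lex  "that"
[0,4] S  >  k=3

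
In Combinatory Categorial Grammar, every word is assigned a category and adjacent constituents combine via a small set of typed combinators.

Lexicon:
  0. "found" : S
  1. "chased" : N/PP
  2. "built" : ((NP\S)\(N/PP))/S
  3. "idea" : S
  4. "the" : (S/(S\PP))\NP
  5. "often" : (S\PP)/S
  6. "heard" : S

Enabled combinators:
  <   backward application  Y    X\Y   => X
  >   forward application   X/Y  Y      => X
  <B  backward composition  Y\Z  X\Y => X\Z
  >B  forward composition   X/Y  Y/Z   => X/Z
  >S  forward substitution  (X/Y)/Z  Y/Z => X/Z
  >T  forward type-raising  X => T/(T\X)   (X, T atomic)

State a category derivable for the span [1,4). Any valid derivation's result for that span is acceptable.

[0,7] S   >
  [0,5] S/(S\PP)   <
    [0,4] NP   >
      [0,1] NP/(NP\S)   >T
        [0,1] "found" : S
      [1,4] NP\S   <
        [1,2] "chased" : N/PP
        [2,4] (NP\S)\(N/PP)   >
          [2,3] "built" : ((NP\S)\(N/PP))/S
          [3,4] "idea" : S
    [4,5] "the" : (S/(S\PP))\NP
  [5,7] S\PP   >
    [5,6] "often" : (S\PP)/S
    [6,7] "heard" : S

NP\S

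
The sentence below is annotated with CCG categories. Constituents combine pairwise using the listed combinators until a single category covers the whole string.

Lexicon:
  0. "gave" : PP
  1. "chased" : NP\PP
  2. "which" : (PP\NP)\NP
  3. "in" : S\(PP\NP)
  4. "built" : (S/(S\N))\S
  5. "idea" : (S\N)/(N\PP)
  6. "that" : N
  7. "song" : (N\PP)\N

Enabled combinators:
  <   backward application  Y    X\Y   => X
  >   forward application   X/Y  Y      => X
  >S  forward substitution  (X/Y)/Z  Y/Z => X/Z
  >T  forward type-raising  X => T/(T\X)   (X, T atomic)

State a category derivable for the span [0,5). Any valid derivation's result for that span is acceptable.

S/(S\N)

[0,8] S   >
  [0,5] S/(S\N)   <
    [0,4] S   <
      [0,3] PP\NP   <
        [0,2] NP   <
          [0,1] "gave" : PP
          [1,2] "chased" : NP\PP
        [2,3] "which" : (PP\NP)\NP
      [3,4] "in" : S\(PP\NP)
    [4,5] "built" : (S/(S\N))\S
  [5,8] S\N   >
    [5,6] "idea" : (S\N)/(N\PP)
    [6,8] N\PP   <
      [6,7] "that" : N
      [7,8] "song" : (N\PP)\N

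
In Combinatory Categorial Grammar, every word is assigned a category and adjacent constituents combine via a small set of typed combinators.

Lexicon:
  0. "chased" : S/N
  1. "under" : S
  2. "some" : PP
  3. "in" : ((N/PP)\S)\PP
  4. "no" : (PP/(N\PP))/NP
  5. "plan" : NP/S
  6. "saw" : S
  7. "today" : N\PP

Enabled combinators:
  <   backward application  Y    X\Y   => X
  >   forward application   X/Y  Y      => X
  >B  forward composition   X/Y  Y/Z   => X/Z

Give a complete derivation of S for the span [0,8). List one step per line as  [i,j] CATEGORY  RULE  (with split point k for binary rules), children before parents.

[0,1] S/N  lex  "chased"
[1,2] S  lex  "under"
[2,3] PP  lex  "some"
[3,4] ((N/PP)\S)\PP  lex  "in"
[2,4] (N/PP)\S  <  k=3
[1,4] N/PP  <  k=2
[0,4] S/PP  >B  k=1
[4,5] (PP/(N\PP))/NP  lex  "no"
[5,6] NP/S  lex  "plan"
[6,7] S  lex  "saw"
[5,7] NP  >  k=6
[4,7] PP/(N\PP)  >  k=5
[7,8] N\PP  lex  "today"
[4,8] PP  >  k=7
[0,8] S  >  k=4

[0,8] S   >
  [0,4] S/PP   >B
    [0,1] "chased" : S/N
    [1,4] N/PP   <
      [1,2] "under" : S
      [2,4] (N/PP)\S   <
        [2,3] "some" : PP
        [3,4] "in" : ((N/PP)\S)\PP
  [4,8] PP   >
    [4,7] PP/(N\PP)   >
      [4,5] "no" : (PP/(N\PP))/NP
      [5,7] NP   >
        [5,6] "plan" : NP/S
        [6,7] "saw" : S
    [7,8] "today" : N\PP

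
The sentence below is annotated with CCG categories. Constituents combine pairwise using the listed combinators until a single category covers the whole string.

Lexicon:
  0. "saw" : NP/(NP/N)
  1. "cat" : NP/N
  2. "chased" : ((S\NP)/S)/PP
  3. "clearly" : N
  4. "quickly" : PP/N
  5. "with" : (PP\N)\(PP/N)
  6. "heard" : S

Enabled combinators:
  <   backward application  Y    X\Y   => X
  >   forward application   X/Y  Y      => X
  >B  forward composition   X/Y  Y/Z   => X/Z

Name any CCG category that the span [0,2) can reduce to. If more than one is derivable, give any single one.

[0,7] S   <
  [0,2] NP   >
    [0,1] "saw" : NP/(NP/N)
    [1,2] "cat" : NP/N
  [2,7] S\NP   >
    [2,6] (S\NP)/S   >
      [2,3] "chased" : ((S\NP)/S)/PP
      [3,6] PP   <
        [3,4] "clearly" : N
        [4,6] PP\N   <
          [4,5] "quickly" : PP/N
          [5,6] "with" : (PP\N)\(PP/N)
    [6,7] "heard" : S

NP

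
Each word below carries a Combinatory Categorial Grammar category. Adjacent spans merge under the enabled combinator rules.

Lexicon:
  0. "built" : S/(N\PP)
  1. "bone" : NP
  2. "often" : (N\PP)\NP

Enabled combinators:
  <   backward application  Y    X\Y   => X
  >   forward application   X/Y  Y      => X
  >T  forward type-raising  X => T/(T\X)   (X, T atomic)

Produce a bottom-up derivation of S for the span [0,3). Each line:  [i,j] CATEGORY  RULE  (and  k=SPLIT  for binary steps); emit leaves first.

[0,1] S/(N\PP)  lex  "built"
[1,2] NP  lex  "bone"
[2,3] (N\PP)\NP  lex  "often"
[1,3] N\PP  <  k=2
[0,3] S  >  k=1

[0,3] S   >
  [0,1] "built" : S/(N\PP)
  [1,3] N\PP   <
    [1,2] "bone" : NP
    [2,3] "often" : (N\PP)\NP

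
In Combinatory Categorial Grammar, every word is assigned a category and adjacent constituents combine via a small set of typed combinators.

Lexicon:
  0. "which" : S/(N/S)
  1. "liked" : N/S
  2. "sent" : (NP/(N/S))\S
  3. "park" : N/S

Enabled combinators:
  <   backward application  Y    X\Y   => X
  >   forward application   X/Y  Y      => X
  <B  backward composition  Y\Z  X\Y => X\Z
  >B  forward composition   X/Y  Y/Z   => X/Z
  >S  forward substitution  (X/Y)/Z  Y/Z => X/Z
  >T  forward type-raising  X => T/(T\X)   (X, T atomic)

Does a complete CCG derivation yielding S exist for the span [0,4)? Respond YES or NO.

S/(N/S) N/S (NP/(N/S))\S N/S
CKY chart[0,4] = {N/(N\NP), NP, NP/(NP\NP), PP/(PP\NP), S/(S\NP)}; S ∉ chart

NO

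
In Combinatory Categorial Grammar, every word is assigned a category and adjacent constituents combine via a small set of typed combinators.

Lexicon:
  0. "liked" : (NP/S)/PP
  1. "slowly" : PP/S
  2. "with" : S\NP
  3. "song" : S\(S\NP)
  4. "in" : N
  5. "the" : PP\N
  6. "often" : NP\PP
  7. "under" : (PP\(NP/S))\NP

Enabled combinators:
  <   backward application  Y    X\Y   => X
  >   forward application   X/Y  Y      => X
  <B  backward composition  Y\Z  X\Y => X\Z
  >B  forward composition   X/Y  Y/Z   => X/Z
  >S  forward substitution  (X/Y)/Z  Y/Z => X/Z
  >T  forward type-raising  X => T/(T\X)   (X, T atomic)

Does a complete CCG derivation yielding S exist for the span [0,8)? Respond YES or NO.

NO

(NP/S)/PP PP/S S\NP S\(S\NP) N PP\N NP\PP (PP\(NP/S))\NP
CKY chart[0,8] = {N/(N\PP), NP/(NP\PP), PP, PP/(PP\PP), S/(S\PP)}; S ∉ chart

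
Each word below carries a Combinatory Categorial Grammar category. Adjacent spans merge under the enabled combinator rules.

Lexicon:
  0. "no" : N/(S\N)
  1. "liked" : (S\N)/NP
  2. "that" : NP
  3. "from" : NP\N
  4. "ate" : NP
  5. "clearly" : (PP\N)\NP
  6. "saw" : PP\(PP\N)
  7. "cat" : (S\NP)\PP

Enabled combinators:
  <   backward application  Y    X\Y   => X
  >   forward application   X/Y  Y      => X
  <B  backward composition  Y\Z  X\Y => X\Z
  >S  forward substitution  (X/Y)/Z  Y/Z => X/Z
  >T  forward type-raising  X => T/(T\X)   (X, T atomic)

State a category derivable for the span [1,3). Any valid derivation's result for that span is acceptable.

[0,8] S   <
  [0,3] N   >
    [0,1] "no" : N/(S\N)
    [1,3] S\N   >
      [1,2] "liked" : (S\N)/NP
      [2,3] "that" : NP
  [3,8] S\N   <B
    [3,4] "from" : NP\N
    [4,8] S\NP   <
      [4,7] PP   <
        [4,6] PP\N   <
          [4,5] "ate" : NP
          [5,6] "clearly" : (PP\N)\NP
        [6,7] "saw" : PP\(PP\N)
      [7,8] "cat" : (S\NP)\PP

S\N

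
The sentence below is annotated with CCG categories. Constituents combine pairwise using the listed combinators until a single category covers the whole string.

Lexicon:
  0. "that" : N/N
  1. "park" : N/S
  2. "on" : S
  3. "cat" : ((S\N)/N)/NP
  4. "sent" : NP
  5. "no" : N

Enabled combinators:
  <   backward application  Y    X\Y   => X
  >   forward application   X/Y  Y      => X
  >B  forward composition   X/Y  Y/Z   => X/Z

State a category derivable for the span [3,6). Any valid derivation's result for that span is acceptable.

[0,6] S   <
  [0,3] N   >
    [0,2] N/S   >B
      [0,1] "that" : N/N
      [1,2] "park" : N/S
    [2,3] "on" : S
  [3,6] S\N   >
    [3,5] (S\N)/N   >
      [3,4] "cat" : ((S\N)/N)/NP
      [4,5] "sent" : NP
    [5,6] "no" : N

S\N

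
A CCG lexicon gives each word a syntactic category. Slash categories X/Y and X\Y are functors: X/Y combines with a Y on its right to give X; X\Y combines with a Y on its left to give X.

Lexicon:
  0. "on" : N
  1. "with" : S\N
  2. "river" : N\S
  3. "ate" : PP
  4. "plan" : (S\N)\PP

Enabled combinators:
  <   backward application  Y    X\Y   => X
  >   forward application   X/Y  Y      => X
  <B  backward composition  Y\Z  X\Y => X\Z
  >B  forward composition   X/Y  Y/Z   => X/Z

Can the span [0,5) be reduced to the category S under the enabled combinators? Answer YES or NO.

[0,5] S   <
  [0,3] N   <
    [0,2] S   <
      [0,1] "on" : N
      [1,2] "with" : S\N
    [2,3] "river" : N\S
  [3,5] S\N   <
    [3,4] "ate" : PP
    [4,5] "plan" : (S\N)\PP

YES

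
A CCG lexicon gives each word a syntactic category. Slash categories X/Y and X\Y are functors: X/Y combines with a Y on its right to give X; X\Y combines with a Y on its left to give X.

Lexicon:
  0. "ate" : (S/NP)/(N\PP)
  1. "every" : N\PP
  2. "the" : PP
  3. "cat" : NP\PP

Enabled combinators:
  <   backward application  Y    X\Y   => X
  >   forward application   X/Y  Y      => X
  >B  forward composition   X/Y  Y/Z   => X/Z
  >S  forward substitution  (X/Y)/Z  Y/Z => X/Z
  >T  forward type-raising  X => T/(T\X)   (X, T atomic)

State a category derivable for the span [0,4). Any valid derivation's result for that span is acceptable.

S

[0,4] S   >
  [0,2] S/NP   >
    [0,1] "ate" : (S/NP)/(N\PP)
    [1,2] "every" : N\PP
  [2,4] NP   <
    [2,3] "the" : PP
    [3,4] "cat" : NP\PP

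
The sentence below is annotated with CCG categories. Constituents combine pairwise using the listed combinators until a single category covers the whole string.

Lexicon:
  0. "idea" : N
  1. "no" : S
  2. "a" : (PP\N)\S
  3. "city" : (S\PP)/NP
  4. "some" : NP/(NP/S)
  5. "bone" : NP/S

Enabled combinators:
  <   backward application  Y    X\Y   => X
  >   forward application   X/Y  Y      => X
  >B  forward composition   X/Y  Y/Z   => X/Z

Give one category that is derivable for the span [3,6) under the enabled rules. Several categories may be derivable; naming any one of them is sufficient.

[0,6] S   <
  [0,3] PP   <
    [0,1] "idea" : N
    [1,3] PP\N   <
      [1,2] "no" : S
      [2,3] "a" : (PP\N)\S
  [3,6] S\PP   >
    [3,4] "city" : (S\PP)/NP
    [4,6] NP   >
      [4,5] "some" : NP/(NP/S)
      [5,6] "bone" : NP/S

S\PP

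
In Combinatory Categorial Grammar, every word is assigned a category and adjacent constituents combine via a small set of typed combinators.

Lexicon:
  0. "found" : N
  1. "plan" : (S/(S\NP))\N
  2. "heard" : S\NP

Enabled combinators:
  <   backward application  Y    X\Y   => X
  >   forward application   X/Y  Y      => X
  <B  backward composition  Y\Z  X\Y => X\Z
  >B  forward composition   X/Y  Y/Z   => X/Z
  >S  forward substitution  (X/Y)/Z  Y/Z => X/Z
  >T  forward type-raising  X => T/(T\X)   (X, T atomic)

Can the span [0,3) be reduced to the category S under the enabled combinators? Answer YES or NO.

[0,3] S   >
  [0,2] S/(S\NP)   <
    [0,1] "found" : N
    [1,2] "plan" : (S/(S\NP))\N
  [2,3] "heard" : S\NP

YES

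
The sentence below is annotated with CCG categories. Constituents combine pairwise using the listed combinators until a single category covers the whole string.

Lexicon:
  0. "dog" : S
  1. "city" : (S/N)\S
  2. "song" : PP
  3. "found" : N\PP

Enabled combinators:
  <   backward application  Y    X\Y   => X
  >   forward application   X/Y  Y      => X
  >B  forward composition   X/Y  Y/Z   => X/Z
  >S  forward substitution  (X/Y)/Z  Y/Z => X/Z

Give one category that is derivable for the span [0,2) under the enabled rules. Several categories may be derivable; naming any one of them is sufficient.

[0,4] S   >
  [0,2] S/N   <
    [0,1] "dog" : S
    [1,2] "city" : (S/N)\S
  [2,4] N   <
    [2,3] "song" : PP
    [3,4] "found" : N\PP

S/N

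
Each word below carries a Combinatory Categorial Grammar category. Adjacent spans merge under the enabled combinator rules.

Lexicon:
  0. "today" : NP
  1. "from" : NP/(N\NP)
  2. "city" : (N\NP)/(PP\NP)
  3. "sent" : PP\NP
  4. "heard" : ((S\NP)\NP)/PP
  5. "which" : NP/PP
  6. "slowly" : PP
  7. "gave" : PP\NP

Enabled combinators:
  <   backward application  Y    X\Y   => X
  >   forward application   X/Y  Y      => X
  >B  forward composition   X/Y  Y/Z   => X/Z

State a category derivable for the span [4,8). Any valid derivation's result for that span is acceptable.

(S\NP)\NP

[0,8] S   <
  [0,1] "today" : NP
  [1,8] S\NP   <
    [1,4] NP   >
      [1,2] "from" : NP/(N\NP)
      [2,4] N\NP   >
        [2,3] "city" : (N\NP)/(PP\NP)
        [3,4] "sent" : PP\NP
    [4,8] (S\NP)\NP   >
      [4,5] "heard" : ((S\NP)\NP)/PP
      [5,8] PP   <
        [5,7] NP   >
          [5,6] "which" : NP/PP
          [6,7] "slowly" : PP
        [7,8] "gave" : PP\NP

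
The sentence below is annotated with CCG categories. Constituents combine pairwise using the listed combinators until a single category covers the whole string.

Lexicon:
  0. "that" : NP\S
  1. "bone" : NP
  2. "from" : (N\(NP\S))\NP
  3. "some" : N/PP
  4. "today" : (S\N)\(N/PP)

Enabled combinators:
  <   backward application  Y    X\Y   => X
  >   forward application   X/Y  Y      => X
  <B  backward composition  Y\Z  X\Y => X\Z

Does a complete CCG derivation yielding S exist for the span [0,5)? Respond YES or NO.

[0,5] S   <
  [0,3] N   <
    [0,1] "that" : NP\S
    [1,3] N\(NP\S)   <
      [1,2] "bone" : NP
      [2,3] "from" : (N\(NP\S))\NP
  [3,5] S\N   <
    [3,4] "some" : N/PP
    [4,5] "today" : (S\N)\(N/PP)

YES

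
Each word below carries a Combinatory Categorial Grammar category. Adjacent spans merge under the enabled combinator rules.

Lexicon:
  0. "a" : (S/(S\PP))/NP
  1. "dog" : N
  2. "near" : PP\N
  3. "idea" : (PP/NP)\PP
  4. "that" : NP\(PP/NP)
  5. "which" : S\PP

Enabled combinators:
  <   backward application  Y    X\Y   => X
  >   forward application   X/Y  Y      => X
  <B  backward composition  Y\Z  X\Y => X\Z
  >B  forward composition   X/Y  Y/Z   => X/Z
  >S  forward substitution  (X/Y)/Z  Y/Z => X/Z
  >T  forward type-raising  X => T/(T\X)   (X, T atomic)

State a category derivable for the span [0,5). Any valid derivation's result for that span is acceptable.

S/(S\PP)

[0,6] S   >
  [0,5] S/(S\PP)   >
    [0,1] "a" : (S/(S\PP))/NP
    [1,5] NP   >
      [1,2] NP/(NP\N)   >T
        [1,2] "dog" : N
      [2,5] NP\N   <B
        [2,3] "near" : PP\N
        [3,5] NP\PP   <B
          [3,4] "idea" : (PP/NP)\PP
          [4,5] "that" : NP\(PP/NP)
  [5,6] "which" : S\PP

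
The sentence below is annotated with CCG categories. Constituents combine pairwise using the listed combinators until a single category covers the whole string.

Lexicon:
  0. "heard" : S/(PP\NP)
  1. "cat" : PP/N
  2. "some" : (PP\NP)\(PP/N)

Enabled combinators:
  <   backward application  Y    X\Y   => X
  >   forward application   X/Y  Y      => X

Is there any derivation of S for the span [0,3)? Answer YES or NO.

[0,3] S   >
  [0,1] "heard" : S/(PP\NP)
  [1,3] PP\NP   <
    [1,2] "cat" : PP/N
    [2,3] "some" : (PP\NP)\(PP/N)

YES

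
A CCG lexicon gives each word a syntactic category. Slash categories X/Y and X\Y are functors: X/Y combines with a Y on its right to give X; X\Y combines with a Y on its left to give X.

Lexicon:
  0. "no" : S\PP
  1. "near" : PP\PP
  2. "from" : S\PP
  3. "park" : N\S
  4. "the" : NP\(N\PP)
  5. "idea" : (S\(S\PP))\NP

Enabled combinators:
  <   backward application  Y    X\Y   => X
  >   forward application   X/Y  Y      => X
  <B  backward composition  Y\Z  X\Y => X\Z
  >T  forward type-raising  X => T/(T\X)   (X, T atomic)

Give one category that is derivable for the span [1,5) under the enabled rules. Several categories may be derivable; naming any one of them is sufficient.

NP

[0,6] S   <
  [0,1] "no" : S\PP
  [1,6] S\(S\PP)   <
    [1,5] NP   <
      [1,4] N\PP   <B
        [1,3] S\PP   <B
          [1,2] "near" : PP\PP
          [2,3] "from" : S\PP
        [3,4] "park" : N\S
      [4,5] "the" : NP\(N\PP)
    [5,6] "idea" : (S\(S\PP))\NP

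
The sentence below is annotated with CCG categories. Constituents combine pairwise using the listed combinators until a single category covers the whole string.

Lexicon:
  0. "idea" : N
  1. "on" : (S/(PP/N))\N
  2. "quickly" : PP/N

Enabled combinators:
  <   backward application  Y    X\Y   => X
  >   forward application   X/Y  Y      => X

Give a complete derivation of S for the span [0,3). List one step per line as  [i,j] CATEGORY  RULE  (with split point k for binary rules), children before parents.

[0,3] S   >
  [0,2] S/(PP/N)   <
    [0,1] "idea" : N
    [1,2] "on" : (S/(PP/N))\N
  [2,3] "quickly" : PP/N

[0,1] N  lex  "idea"
[1,2] (S/(PP/N))\N  lex  "on"
[0,2] S/(PP/N)  <  k=1
[2,3] PP/N  lex  "quickly"
[0,3] S  >  k=2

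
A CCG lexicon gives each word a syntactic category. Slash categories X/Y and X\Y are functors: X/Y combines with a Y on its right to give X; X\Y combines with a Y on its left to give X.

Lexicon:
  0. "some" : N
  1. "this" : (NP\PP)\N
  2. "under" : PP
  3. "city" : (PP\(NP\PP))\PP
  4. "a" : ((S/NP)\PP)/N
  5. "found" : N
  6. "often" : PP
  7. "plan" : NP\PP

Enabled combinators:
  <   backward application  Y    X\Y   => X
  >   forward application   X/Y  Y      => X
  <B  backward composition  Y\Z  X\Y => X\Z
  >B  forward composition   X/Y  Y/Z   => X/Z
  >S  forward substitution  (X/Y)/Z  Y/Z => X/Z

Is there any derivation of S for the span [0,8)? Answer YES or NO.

[0,8] S   >
  [0,6] S/NP   <
    [0,4] PP   <
      [0,2] NP\PP   <
        [0,1] "some" : N
        [1,2] "this" : (NP\PP)\N
      [2,4] PP\(NP\PP)   <
        [2,3] "under" : PP
        [3,4] "city" : (PP\(NP\PP))\PP
    [4,6] (S/NP)\PP   >
      [4,5] "a" : ((S/NP)\PP)/N
      [5,6] "found" : N
  [6,8] NP   <
    [6,7] "often" : PP
    [7,8] "plan" : NP\PP

YES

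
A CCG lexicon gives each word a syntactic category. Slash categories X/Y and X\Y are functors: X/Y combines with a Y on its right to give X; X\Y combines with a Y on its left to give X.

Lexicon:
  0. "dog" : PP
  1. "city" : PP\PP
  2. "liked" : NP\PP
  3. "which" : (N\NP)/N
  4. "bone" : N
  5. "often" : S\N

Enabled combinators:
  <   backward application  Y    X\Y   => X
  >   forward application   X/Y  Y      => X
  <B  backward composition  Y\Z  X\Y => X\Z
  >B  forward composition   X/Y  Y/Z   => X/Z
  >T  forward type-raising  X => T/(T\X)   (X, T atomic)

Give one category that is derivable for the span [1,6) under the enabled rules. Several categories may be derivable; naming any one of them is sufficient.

[0,6] S   >
  [0,1] S/(S\PP)   >T
    [0,1] "dog" : PP
  [1,6] S\PP   <B
    [1,5] N\PP   <B
      [1,2] "city" : PP\PP
      [2,5] N\PP   <B
        [2,3] "liked" : NP\PP
        [3,5] N\NP   >
          [3,4] "which" : (N\NP)/N
          [4,5] "bone" : N
    [5,6] "often" : S\N

S\PP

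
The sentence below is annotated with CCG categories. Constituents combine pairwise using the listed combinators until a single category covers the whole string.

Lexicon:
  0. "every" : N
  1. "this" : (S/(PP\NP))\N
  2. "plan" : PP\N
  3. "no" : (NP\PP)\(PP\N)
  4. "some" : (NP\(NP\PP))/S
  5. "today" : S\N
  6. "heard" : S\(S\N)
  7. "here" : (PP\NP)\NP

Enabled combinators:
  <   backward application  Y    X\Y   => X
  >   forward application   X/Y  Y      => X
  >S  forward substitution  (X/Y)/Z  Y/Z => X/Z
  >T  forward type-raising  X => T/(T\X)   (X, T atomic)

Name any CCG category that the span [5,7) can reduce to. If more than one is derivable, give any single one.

[0,8] S   >
  [0,2] S/(PP\NP)   <
    [0,1] "every" : N
    [1,2] "this" : (S/(PP\NP))\N
  [2,8] PP\NP   <
    [2,7] NP   <
      [2,4] NP\PP   <
        [2,3] "plan" : PP\N
        [3,4] "no" : (NP\PP)\(PP\N)
      [4,7] NP\(NP\PP)   >
        [4,5] "some" : (NP\(NP\PP))/S
        [5,7] S   <
          [5,6] "today" : S\N
          [6,7] "heard" : S\(S\N)
    [7,8] "here" : (PP\NP)\NP

S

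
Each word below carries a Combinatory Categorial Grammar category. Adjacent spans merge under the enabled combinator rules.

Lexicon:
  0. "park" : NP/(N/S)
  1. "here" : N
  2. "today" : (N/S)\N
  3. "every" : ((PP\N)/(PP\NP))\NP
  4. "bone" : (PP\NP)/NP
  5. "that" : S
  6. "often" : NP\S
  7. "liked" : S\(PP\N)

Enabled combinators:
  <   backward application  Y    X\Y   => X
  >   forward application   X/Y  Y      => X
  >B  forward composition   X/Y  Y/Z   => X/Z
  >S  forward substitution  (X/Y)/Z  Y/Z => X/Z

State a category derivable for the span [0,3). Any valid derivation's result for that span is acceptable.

[0,8] S   <
  [0,7] PP\N   >
    [0,4] (PP\N)/(PP\NP)   <
      [0,3] NP   >
        [0,1] "park" : NP/(N/S)
        [1,3] N/S   <
          [1,2] "here" : N
          [2,3] "today" : (N/S)\N
      [3,4] "every" : ((PP\N)/(PP\NP))\NP
    [4,7] PP\NP   >
      [4,5] "bone" : (PP\NP)/NP
      [5,7] NP   <
        [5,6] "that" : S
        [6,7] "often" : NP\S
  [7,8] "liked" : S\(PP\N)

NP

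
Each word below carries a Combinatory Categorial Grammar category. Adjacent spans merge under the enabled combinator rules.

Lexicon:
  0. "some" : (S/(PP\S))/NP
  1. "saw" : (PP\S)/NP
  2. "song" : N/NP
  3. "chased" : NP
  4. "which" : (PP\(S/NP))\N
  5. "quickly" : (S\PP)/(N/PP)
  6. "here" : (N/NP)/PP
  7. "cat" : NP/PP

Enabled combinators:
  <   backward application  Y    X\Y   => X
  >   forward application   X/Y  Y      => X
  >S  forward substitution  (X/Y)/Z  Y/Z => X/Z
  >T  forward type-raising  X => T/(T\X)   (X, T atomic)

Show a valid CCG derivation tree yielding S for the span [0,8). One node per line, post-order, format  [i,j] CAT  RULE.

[0,8] S   <
  [0,5] PP   <
    [0,2] S/NP   >S
      [0,1] "some" : (S/(PP\S))/NP
      [1,2] "saw" : (PP\S)/NP
    [2,5] PP\(S/NP)   <
      [2,4] N   >
        [2,3] "song" : N/NP
        [3,4] "chased" : NP
      [4,5] "which" : (PP\(S/NP))\N
  [5,8] S\PP   >
    [5,6] "quickly" : (S\PP)/(N/PP)
    [6,8] N/PP   >S
      [6,7] "here" : (N/NP)/PP
      [7,8] "cat" : NP/PP

[0,1] (S/(PP\S))/NP  lex  "some"
[1,2] (PP\S)/NP  lex  "saw"
[0,2] S/NP  >S  k=1
[2,3] N/NP  lex  "song"
[3,4] NP  lex  "chased"
[2,4] N  >  k=3
[4,5] (PP\(S/NP))\N  lex  "which"
[2,5] PP\(S/NP)  <  k=4
[0,5] PP  <  k=2
[5,6] (S\PP)/(N/PP)  lex  "quickly"
[6,7] (N/NP)/PP  lex  "here"
[7,8] NP/PP  lex  "cat"
[6,8] N/PP  >S  k=7
[5,8] S\PP  >  k=6
[0,8] S  <  k=5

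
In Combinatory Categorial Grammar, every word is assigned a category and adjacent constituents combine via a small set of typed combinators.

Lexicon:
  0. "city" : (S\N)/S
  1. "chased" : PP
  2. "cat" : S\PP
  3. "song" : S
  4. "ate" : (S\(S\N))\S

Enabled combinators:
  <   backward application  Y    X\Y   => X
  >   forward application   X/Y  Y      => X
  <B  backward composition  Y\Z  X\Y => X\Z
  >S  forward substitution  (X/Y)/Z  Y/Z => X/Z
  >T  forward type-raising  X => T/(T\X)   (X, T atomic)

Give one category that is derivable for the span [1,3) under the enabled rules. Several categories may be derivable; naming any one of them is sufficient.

[0,5] S   <
  [0,3] S\N   >
    [0,1] "city" : (S\N)/S
    [1,3] S   <
      [1,2] "chased" : PP
      [2,3] "cat" : S\PP
  [3,5] S\(S\N)   <
    [3,4] "song" : S
    [4,5] "ate" : (S\(S\N))\S

S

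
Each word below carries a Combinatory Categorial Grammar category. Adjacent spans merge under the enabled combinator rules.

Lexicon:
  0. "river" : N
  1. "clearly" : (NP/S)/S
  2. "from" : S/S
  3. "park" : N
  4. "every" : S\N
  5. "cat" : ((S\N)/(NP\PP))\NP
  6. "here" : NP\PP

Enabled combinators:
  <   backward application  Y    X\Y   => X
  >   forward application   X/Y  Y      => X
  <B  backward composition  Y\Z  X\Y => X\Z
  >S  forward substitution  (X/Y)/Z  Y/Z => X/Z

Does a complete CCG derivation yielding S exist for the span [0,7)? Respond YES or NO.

YES

[0,7] S   <
  [0,1] "river" : N
  [1,7] S\N   >
    [1,6] (S\N)/(NP\PP)   <
      [1,5] NP   >
        [1,3] NP/S   >S
          [1,2] "clearly" : (NP/S)/S
          [2,3] "from" : S/S
        [3,5] S   <
          [3,4] "park" : N
          [4,5] "every" : S\N
      [5,6] "cat" : ((S\N)/(NP\PP))\NP
    [6,7] "here" : NP\PP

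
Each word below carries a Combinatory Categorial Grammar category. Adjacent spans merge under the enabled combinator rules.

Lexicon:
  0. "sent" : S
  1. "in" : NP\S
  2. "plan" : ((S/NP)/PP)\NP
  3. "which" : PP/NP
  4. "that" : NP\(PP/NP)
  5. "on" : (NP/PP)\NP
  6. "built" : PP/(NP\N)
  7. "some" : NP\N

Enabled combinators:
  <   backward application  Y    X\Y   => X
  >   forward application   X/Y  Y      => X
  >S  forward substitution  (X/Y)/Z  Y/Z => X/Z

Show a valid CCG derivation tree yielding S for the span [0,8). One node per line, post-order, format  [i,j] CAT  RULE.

[0,8] S   >
  [0,6] S/PP   >S
    [0,3] (S/NP)/PP   <
      [0,2] NP   <
        [0,1] "sent" : S
        [1,2] "in" : NP\S
      [2,3] "plan" : ((S/NP)/PP)\NP
    [3,6] NP/PP   <
      [3,5] NP   <
        [3,4] "which" : PP/NP
        [4,5] "that" : NP\(PP/NP)
      [5,6] "on" : (NP/PP)\NP
  [6,8] PP   >
    [6,7] "built" : PP/(NP\N)
    [7,8] "some" : NP\N

[0,1] S  lex  "sent"
[1,2] NP\S  lex  "in"
[0,2] NP  <  k=1
[2,3] ((S/NP)/PP)\NP  lex  "plan"
[0,3] (S/NP)/PP  <  k=2
[3,4] PP/NP  lex  "which"
[4,5] NP\(PP/NP)  lex  "that"
[3,5] NP  <  k=4
[5,6] (NP/PP)\NP  lex  "on"
[3,6] NP/PP  <  k=5
[0,6] S/PP  >S  k=3
[6,7] PP/(NP\N)  lex  "built"
[7,8] NP\N  lex  "some"
[6,8] PP  >  k=7
[0,8] S  >  k=6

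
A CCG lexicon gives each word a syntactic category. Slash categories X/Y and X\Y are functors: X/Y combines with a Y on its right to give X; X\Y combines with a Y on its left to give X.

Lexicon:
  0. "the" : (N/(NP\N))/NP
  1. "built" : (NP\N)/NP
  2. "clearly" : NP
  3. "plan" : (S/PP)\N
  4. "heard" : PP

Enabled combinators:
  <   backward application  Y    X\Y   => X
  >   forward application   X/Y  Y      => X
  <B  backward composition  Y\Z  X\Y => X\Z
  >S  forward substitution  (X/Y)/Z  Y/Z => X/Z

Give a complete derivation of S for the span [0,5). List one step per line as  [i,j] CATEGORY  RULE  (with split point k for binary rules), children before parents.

[0,5] S   >
  [0,4] S/PP   <
    [0,3] N   >
      [0,2] N/NP   >S
        [0,1] "the" : (N/(NP\N))/NP
        [1,2] "built" : (NP\N)/NP
      [2,3] "clearly" : NP
    [3,4] "plan" : (S/PP)\N
  [4,5] "heard" : PP

[0,1] (N/(NP\N))/NP  lex  "the"
[1,2] (NP\N)/NP  lex  "built"
[0,2] N/NP  >S  k=1
[2,3] NP  lex  "clearly"
[0,3] N  >  k=2
[3,4] (S/PP)\N  lex  "plan"
[0,4] S/PP  <  k=3
[4,5] PP  lex  "heard"
[0,5] S  >  k=4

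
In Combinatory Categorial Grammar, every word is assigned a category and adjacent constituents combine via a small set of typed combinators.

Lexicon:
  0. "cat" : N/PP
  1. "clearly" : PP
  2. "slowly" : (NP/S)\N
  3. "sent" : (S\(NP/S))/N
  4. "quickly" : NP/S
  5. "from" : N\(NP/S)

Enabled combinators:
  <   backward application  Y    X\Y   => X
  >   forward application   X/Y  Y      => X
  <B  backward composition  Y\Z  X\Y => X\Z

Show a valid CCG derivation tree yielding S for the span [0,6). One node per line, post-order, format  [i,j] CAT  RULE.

[0,6] S   <
  [0,3] NP/S   <
    [0,2] N   >
      [0,1] "cat" : N/PP
      [1,2] "clearly" : PP
    [2,3] "slowly" : (NP/S)\N
  [3,6] S\(NP/S)   >
    [3,4] "sent" : (S\(NP/S))/N
    [4,6] N   <
      [4,5] "quickly" : NP/S
      [5,6] "from" : N\(NP/S)

[0,1] N/PP  lex  "cat"
[1,2] PP  lex  "clearly"
[0,2] N  >  k=1
[2,3] (NP/S)\N  lex  "slowly"
[0,3] NP/S  <  k=2
[3,4] (S\(NP/S))/N  lex  "sent"
[4,5] NP/S  lex  "quickly"
[5,6] N\(NP/S)  lex  "from"
[4,6] N  <  k=5
[3,6] S\(NP/S)  >  k=4
[0,6] S  <  k=3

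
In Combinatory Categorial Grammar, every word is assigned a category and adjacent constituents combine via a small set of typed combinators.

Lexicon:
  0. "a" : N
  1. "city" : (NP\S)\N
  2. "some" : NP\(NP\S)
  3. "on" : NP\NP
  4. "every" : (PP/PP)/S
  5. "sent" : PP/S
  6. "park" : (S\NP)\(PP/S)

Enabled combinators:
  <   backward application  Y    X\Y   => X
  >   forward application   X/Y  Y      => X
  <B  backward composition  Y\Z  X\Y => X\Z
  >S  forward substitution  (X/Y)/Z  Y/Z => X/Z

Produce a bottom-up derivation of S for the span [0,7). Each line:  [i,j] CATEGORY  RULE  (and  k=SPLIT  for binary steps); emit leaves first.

[0,7] S   <
  [0,3] NP   <
    [0,2] NP\S   <
      [0,1] "a" : N
      [1,2] "city" : (NP\S)\N
    [2,3] "some" : NP\(NP\S)
  [3,7] S\NP   <B
    [3,4] "on" : NP\NP
    [4,7] S\NP   <
      [4,6] PP/S   >S
        [4,5] "every" : (PP/PP)/S
        [5,6] "sent" : PP/S
      [6,7] "park" : (S\NP)\(PP/S)

[0,1] N  lex  "a"
[1,2] (NP\S)\N  lex  "city"
[0,2] NP\S  <  k=1
[2,3] NP\(NP\S)  lex  "some"
[0,3] NP  <  k=2
[3,4] NP\NP  lex  "on"
[4,5] (PP/PP)/S  lex  "every"
[5,6] PP/S  lex  "sent"
[4,6] PP/S  >S  k=5
[6,7] (S\NP)\(PP/S)  lex  "park"
[4,7] S\NP  <  k=6
[3,7] S\NP  <B  k=4
[0,7] S  <  k=3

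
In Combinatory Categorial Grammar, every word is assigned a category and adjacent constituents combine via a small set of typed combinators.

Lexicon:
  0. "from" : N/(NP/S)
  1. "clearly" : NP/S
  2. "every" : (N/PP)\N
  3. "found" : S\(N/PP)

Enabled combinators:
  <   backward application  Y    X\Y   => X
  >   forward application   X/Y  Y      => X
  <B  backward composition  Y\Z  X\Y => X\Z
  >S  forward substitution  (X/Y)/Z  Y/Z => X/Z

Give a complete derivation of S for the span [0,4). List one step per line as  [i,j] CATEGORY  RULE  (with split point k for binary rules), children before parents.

[0,4] S   <
  [0,2] N   >
    [0,1] "from" : N/(NP/S)
    [1,2] "clearly" : NP/S
  [2,4] S\N   <B
    [2,3] "every" : (N/PP)\N
    [3,4] "found" : S\(N/PP)

[0,1] N/(NP/S)  lex  "from"
[1,2] NP/S  lex  "clearly"
[0,2] N  >  k=1
[2,3] (N/PP)\N  lex  "every"
[3,4] S\(N/PP)  lex  "found"
[2,4] S\N  <B  k=3
[0,4] S  <  k=2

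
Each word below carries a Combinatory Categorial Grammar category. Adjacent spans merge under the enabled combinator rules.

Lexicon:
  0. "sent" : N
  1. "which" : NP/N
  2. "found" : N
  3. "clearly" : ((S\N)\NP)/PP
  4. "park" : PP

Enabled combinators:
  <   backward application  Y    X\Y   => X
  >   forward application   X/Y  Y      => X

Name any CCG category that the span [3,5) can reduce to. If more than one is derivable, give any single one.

[0,5] S   <
  [0,1] "sent" : N
  [1,5] S\N   <
    [1,3] NP   >
      [1,2] "which" : NP/N
      [2,3] "found" : N
    [3,5] (S\N)\NP   >
      [3,4] "clearly" : ((S\N)\NP)/PP
      [4,5] "park" : PP

(S\N)\NP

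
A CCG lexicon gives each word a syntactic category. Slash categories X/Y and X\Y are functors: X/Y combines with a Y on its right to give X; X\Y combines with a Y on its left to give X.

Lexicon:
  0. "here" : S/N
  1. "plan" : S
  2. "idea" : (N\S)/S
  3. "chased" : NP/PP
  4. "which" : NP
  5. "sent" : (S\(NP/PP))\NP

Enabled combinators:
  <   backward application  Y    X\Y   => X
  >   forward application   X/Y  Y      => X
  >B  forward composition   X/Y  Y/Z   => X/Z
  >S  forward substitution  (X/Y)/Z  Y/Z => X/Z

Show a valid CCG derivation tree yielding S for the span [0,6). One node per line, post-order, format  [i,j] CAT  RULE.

[0,1] S/N  lex  "here"
[1,2] S  lex  "plan"
[2,3] (N\S)/S  lex  "idea"
[3,4] NP/PP  lex  "chased"
[4,5] NP  lex  "which"
[5,6] (S\(NP/PP))\NP  lex  "sent"
[4,6] S\(NP/PP)  <  k=5
[3,6] S  <  k=4
[2,6] N\S  >  k=3
[1,6] N  <  k=2
[0,6] S  >  k=1

[0,6] S   >
  [0,1] "here" : S/N
  [1,6] N   <
    [1,2] "plan" : S
    [2,6] N\S   >
      [2,3] "idea" : (N\S)/S
      [3,6] S   <
        [3,4] "chased" : NP/PP
        [4,6] S\(NP/PP)   <
          [4,5] "which" : NP
          [5,6] "sent" : (S\(NP/PP))\NP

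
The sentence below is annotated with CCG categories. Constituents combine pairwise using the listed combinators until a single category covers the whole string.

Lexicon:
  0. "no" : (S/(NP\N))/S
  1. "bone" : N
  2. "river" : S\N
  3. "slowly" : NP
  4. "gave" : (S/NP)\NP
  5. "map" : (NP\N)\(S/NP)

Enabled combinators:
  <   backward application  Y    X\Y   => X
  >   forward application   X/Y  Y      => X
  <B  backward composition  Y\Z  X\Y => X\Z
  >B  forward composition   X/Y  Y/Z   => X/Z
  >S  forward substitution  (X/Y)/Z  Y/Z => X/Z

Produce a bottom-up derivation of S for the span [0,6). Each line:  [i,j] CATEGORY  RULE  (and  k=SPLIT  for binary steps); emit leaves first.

[0,6] S   >
  [0,3] S/(NP\N)   >
    [0,1] "no" : (S/(NP\N))/S
    [1,3] S   <
      [1,2] "bone" : N
      [2,3] "river" : S\N
  [3,6] NP\N   <
    [3,5] S/NP   <
      [3,4] "slowly" : NP
      [4,5] "gave" : (S/NP)\NP
    [5,6] "map" : (NP\N)\(S/NP)

[0,1] (S/(NP\N))/S  lex  "no"
[1,2] N  lex  "bone"
[2,3] S\N  lex  "river"
[1,3] S  <  k=2
[0,3] S/(NP\N)  >  k=1
[3,4] NP  lex  "slowly"
[4,5] (S/NP)\NP  lex  "gave"
[3,5] S/NP  <  k=4
[5,6] (NP\N)\(S/NP)  lex  "map"
[3,6] NP\N  <  k=5
[0,6] S  >  k=3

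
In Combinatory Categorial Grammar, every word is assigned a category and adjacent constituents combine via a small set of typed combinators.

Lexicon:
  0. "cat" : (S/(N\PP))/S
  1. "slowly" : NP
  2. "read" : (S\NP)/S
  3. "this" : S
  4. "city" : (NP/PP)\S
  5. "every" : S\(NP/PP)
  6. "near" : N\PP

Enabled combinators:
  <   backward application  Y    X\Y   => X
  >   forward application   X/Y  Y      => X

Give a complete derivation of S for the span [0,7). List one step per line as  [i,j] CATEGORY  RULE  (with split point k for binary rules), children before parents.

[0,7] S   >
  [0,6] S/(N\PP)   >
    [0,1] "cat" : (S/(N\PP))/S
    [1,6] S   <
      [1,2] "slowly" : NP
      [2,6] S\NP   >
        [2,3] "read" : (S\NP)/S
        [3,6] S   <
          [3,5] NP/PP   <
            [3,4] "this" : S
            [4,5] "city" : (NP/PP)\S
          [5,6] "every" : S\(NP/PP)
  [6,7] "near" : N\PP

[0,1] (S/(N\PP))/S  lex  "cat"
[1,2] NP  lex  "slowly"
[2,3] (S\NP)/S  lex  "read"
[3,4] S  lex  "this"
[4,5] (NP/PP)\S  lex  "city"
[3,5] NP/PP  <  k=4
[5,6] S\(NP/PP)  lex  "every"
[3,6] S  <  k=5
[2,6] S\NP  >  k=3
[1,6] S  <  k=2
[0,6] S/(N\PP)  >  k=1
[6,7] N\PP  lex  "near"
[0,7] S  >  k=6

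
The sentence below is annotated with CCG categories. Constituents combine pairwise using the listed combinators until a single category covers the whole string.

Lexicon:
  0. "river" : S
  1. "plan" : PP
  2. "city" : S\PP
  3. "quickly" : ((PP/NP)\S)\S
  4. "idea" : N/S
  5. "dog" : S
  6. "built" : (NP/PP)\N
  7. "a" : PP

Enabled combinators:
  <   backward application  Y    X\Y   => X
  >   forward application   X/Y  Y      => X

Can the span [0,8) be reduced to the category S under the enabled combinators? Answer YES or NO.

S PP S\PP ((PP/NP)\S)\S N/S S (NP/PP)\N PP
CKY chart[0,8] = {PP}; S ∉ chart

NO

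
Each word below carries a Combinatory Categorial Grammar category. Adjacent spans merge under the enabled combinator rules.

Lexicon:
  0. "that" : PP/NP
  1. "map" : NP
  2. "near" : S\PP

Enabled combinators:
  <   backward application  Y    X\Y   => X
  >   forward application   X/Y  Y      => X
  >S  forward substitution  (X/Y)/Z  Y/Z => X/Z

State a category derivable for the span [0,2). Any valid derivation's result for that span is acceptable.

[0,3] S   <
  [0,2] PP   >
    [0,1] "that" : PP/NP
    [1,2] "map" : NP
  [2,3] "near" : S\PP

PP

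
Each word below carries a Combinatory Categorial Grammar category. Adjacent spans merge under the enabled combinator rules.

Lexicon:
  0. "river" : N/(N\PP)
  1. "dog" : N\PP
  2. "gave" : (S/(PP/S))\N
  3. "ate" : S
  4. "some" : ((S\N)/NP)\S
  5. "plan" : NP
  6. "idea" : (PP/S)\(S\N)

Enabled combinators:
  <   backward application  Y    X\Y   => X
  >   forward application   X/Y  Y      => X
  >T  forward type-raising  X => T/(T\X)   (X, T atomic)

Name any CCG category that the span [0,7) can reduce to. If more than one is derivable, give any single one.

S

[0,7] S   >
  [0,3] S/(PP/S)   <
    [0,2] N   >
      [0,1] "river" : N/(N\PP)
      [1,2] "dog" : N\PP
    [2,3] "gave" : (S/(PP/S))\N
  [3,7] PP/S   <
    [3,6] S\N   >
      [3,5] (S\N)/NP   <
        [3,4] "ate" : S
        [4,5] "some" : ((S\N)/NP)\S
      [5,6] "plan" : NP
    [6,7] "idea" : (PP/S)\(S\N)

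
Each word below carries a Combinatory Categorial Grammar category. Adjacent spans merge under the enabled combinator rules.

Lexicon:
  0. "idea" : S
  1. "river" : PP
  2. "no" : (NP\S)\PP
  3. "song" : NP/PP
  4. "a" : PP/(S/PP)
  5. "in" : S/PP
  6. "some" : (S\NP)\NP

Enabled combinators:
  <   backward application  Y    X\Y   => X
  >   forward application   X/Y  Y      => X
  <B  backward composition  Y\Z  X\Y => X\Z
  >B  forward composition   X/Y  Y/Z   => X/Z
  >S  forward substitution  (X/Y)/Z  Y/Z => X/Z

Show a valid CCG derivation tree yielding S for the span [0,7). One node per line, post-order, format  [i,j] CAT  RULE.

[0,7] S   <
  [0,3] NP   <
    [0,1] "idea" : S
    [1,3] NP\S   <
      [1,2] "river" : PP
      [2,3] "no" : (NP\S)\PP
  [3,7] S\NP   <
    [3,6] NP   >
      [3,4] "song" : NP/PP
      [4,6] PP   >
        [4,5] "a" : PP/(S/PP)
        [5,6] "in" : S/PP
    [6,7] "some" : (S\NP)\NP

[0,1] S  lex  "idea"
[1,2] PP  lex  "river"
[2,3] (NP\S)\PP  lex  "no"
[1,3] NP\S  <  k=2
[0,3] NP  <  k=1
[3,4] NP/PP  lex  "song"
[4,5] PP/(S/PP)  lex  "a"
[5,6] S/PP  lex  "in"
[4,6] PP  >  k=5
[3,6] NP  >  k=4
[6,7] (S\NP)\NP  lex  "some"
[3,7] S\NP  <  k=6
[0,7] S  <  k=3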